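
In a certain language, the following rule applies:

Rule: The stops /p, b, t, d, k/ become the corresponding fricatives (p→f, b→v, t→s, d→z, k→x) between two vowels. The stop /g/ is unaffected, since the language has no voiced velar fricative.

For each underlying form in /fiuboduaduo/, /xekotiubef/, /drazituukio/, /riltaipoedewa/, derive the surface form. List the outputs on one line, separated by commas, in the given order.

/fiuboduaduo/: /b/ is a stop between vowels /u/ and /o/, so it spirantizes to the fricative [v]. /d/ is a stop between vowels /o/ and /u/, so it spirantizes to the fricative [z]. /d/ is a stop between vowels /a/ and /u/, so it spirantizes to the fricative [z]. → [fiuvozuazuo].
/xekotiubef/: /k/ is a stop between vowels /e/ and /o/, so it spirantizes to the fricative [x]. /t/ is a stop between vowels /o/ and /i/, so it spirantizes to the fricative [s]. /b/ is a stop between vowels /u/ and /e/, so it spirantizes to the fricative [v]. → [xexosiuvef].
/drazituukio/: /t/ is a stop between vowels /i/ and /u/, so it spirantizes to the fricative [s]. /k/ is a stop between vowels /u/ and /i/, so it spirantizes to the fricative [x]. → [drazisuuxio].
/riltaipoedewa/: /p/ is a stop between vowels /i/ and /o/, so it spirantizes to the fricative [f]. /d/ is a stop between vowels /e/ and /e/, so it spirantizes to the fricative [z]. → [riltaifoezewa].

fiuvozuazuo, xexosiuvef, drazisuuxio, riltaifoezewa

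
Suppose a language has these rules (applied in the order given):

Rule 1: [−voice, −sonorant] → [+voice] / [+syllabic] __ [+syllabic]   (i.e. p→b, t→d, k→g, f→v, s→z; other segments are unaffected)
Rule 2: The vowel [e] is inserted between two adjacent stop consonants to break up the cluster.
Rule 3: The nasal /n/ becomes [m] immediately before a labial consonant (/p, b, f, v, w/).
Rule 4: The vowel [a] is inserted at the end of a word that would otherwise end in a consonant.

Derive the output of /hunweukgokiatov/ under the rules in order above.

Rule 1 (intervocalic voicing): /k/ is a voiceless obstruent between vowels /o/ and /i/, so it voices to [g]. /t/ is a voiceless obstruent between vowels /a/ and /o/, so it voices to [d]. /hunweukgokiatov/ → hunweukgogiadov.
Rule 2 (stop-cluster e-epenthesis): /k/ and /g/ form a stop–stop cluster, so [e] is inserted between them. /hunweukgogiadov/ → hunweukegogiadov.
Rule 3 (nasal place assimilation): /n/ precedes the labial consonant /w/, so it assimilates in place to [m]. /hunweukegogiadov/ → humweukegogiadov.
Rule 4 (final a-epenthesis): the form ends in the consonant /v/, so [a] is inserted word-finally. /humweukegogiadov/ → humweukegogiadova.

humweukegogiadova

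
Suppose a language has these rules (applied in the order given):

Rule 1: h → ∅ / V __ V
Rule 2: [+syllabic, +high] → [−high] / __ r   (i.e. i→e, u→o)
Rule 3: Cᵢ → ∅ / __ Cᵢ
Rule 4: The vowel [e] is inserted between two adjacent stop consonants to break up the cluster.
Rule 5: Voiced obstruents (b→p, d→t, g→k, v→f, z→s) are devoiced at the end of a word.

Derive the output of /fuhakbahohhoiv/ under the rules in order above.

fuakebaohoif

Rule 1 (intervocalic h-deletion): /h/ occurs between vowels /u/ and /a/, so it deletes. /h/ occurs between vowels /a/ and /o/, so it deletes. /fuhakbahohhoiv/ → fuakbaohhoiv.
Rule 2 (pre-rhotic lowering): no segment meets the environment; /fuakbaohhoiv/ is unchanged.
Rule 3 (degemination): /hh/ is a geminate; the first /h/ deletes. /fuakbaohhoiv/ → fuakbaohoiv.
Rule 4 (stop-cluster e-epenthesis): /k/ and /b/ form a stop–stop cluster, so [e] is inserted between them. /fuakbaohoiv/ → fuakebaohoiv.
Rule 5 (final devoicing): /v/ is a voiced obstruent in word-final position, so it devoices to [f]. /fuakebaohoiv/ → fuakebaohoif.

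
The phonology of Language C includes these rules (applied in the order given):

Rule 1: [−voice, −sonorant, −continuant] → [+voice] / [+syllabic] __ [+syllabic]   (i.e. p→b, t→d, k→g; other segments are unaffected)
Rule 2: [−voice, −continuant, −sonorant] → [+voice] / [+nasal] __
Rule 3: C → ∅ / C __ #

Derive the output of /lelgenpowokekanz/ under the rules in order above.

lelgenbowogegan

Rule 1 (intervocalic voicing): /k/ is a voiceless stop between vowels /o/ and /e/, so it voices to [g]. /k/ is a voiceless stop between vowels /e/ and /a/, so it voices to [g]. /lelgenpowokekanz/ → lelgenpowogeganz.
Rule 2 (post-nasal voicing): /p/ is a voiceless stop immediately after the nasal /n/, so it voices to [b]. /lelgenpowogeganz/ → lelgenbowogeganz.
Rule 3 (final cluster simplification): /z/ is the second consonant of a word-final cluster /nz/, so it deletes. /lelgenbowogeganz/ → lelgenbowogegan.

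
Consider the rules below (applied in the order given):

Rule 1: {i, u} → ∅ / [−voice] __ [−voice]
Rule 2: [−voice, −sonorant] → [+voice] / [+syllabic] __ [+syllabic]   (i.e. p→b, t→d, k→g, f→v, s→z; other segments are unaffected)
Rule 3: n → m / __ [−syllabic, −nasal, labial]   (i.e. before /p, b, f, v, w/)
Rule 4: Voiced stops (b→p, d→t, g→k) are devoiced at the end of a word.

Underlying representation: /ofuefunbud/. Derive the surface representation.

ovuevumbut

Rule 1 (high vowel syncope): no segment meets the environment; /ofuefunbud/ is unchanged.
Rule 2 (intervocalic voicing): /f/ is a voiceless obstruent between vowels /o/ and /u/, so it voices to [v]. /f/ is a voiceless obstruent between vowels /e/ and /u/, so it voices to [v]. /ofuefunbud/ → ovuevunbud.
Rule 3 (nasal place assimilation): /n/ precedes the labial consonant /b/, so it assimilates in place to [m]. /ovuevunbud/ → ovuevumbud.
Rule 4 (final devoicing): /d/ is a voiced stop in word-final position, so it devoices to [t]. /ovuevumbud/ → ovuevumbut.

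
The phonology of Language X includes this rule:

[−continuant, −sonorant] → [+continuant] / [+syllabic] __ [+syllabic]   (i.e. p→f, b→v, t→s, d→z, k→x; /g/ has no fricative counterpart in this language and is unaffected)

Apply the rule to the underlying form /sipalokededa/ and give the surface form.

sifaloxezeza

/p/ is a stop between vowels /i/ and /a/, so it spirantizes to the fricative [f].
/k/ is a stop between vowels /o/ and /e/, so it spirantizes to the fricative [x].
/d/ is a stop between vowels /e/ and /e/, so it spirantizes to the fricative [z].
/d/ is a stop between vowels /e/ and /a/, so it spirantizes to the fricative [z].
Surface form: [sifaloxezeza].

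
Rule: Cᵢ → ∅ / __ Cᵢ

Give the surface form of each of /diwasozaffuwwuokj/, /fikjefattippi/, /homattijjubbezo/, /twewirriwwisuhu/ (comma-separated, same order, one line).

/diwasozaffuwwuokj/: /ff/ is a geminate; the first /f/ deletes. /ww/ is a geminate; the first /w/ deletes. → [diwasozafuwuokj].
/fikjefattippi/: /tt/ is a geminate; the first /t/ deletes. /pp/ is a geminate; the first /p/ deletes. → [fikjefatipi].
/homattijjubbezo/: /tt/ is a geminate; the first /t/ deletes. /jj/ is a geminate; the first /j/ deletes. /bb/ is a geminate; the first /b/ deletes. → [homatijubezo].
/twewirriwwisuhu/: /rr/ is a geminate; the first /r/ deletes. /ww/ is a geminate; the first /w/ deletes. → [twewiriwisuhu].

diwasozafuwuokj, fikjefatipi, homatijubezo, twewiriwisuhu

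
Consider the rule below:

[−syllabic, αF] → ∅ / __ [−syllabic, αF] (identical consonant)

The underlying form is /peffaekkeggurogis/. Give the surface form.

/ff/ is a geminate; the first /f/ deletes.
/kk/ is a geminate; the first /k/ deletes.
/gg/ is a geminate; the first /g/ deletes.
The other instances of /p/, /f/, /k/, /g/, /r/, /s/ do not occur in the required environment and remain unchanged.
Surface form: [pefaekegurogis].

pefaekegurogis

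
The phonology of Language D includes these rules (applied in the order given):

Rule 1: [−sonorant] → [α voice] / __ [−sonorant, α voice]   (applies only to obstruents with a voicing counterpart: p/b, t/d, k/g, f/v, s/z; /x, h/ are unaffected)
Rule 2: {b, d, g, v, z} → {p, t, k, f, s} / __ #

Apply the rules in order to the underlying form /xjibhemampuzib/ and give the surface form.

Rule 1 (regressive voicing assimilation): /b/ precedes the voiceless obstruent /h/, so it devoices to [p] by assimilation. /xjibhemampuzib/ → xjiphemampuzib.
Rule 2 (final devoicing): /b/ is a voiced obstruent in word-final position, so it devoices to [p]. /xjiphemampuzib/ → xjiphemampuzip.

xjiphemampuzip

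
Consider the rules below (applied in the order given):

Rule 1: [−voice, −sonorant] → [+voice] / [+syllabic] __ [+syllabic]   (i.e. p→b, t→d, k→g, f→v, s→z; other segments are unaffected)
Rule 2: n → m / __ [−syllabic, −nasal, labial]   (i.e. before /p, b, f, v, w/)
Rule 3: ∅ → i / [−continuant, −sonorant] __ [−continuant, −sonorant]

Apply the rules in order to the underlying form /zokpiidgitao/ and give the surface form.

Rule 1 (intervocalic voicing): /t/ is a voiceless obstruent between vowels /i/ and /a/, so it voices to [d]. /zokpiidgitao/ → zokpiidgidao.
Rule 2 (nasal place assimilation): no segment meets the environment; /zokpiidgidao/ is unchanged.
Rule 3 (stop-cluster i-epenthesis): /k/ and /p/ form a stop–stop cluster, so [i] is inserted between them. /d/ and /g/ form a stop–stop cluster, so [i] is inserted between them. /zokpiidgidao/ → zokipiidigidao.

zokipiidigidao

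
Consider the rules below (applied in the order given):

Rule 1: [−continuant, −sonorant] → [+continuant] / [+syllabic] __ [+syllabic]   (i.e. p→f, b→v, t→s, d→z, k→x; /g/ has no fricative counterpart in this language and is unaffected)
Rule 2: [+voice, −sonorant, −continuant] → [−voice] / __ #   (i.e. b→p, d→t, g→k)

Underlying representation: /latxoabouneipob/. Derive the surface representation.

Rule 1 (intervocalic spirantization): /b/ is a stop between vowels /a/ and /o/, so it spirantizes to the fricative [v]. /p/ is a stop between vowels /i/ and /o/, so it spirantizes to the fricative [f]. /latxoabouneipob/ → latxoavouneifob.
Rule 2 (final devoicing): /b/ is a voiced stop in word-final position, so it devoices to [p]. /latxoavouneifob/ → latxoavouneifop.

latxoavouneifop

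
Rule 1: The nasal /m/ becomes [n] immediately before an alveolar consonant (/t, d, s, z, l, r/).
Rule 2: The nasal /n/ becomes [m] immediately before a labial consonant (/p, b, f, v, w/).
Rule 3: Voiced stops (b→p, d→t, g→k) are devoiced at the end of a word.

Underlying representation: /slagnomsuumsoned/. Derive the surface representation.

slagnonsuunsonet

Rule 1 (nasal place assimilation): /m/ precedes the alveolar consonant /s/, so it assimilates in place to [n]. /m/ precedes the alveolar consonant /s/, so it assimilates in place to [n]. /slagnomsuumsoned/ → slagnonsuunsoned.
Rule 2 (nasal place assimilation): no segment meets the environment; /slagnonsuunsoned/ is unchanged.
Rule 3 (final devoicing): /d/ is a voiced stop in word-final position, so it devoices to [t]. /slagnonsuunsoned/ → slagnonsuunsonet.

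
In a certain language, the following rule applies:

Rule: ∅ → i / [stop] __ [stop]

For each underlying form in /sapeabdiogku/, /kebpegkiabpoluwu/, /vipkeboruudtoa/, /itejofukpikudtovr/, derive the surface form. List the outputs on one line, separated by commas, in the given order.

sapeabidiogiku, kebipegikiabipoluwu, vipikeboruuditoa, itejofukipikuditovr

/sapeabdiogku/: /b/ and /d/ form a stop–stop cluster, so [i] is inserted between them. /g/ and /k/ form a stop–stop cluster, so [i] is inserted between them. → [sapeabidiogiku].
/kebpegkiabpoluwu/: /b/ and /p/ form a stop–stop cluster, so [i] is inserted between them. /g/ and /k/ form a stop–stop cluster, so [i] is inserted between them. /b/ and /p/ form a stop–stop cluster, so [i] is inserted between them. → [kebipegikiabipoluwu].
/vipkeboruudtoa/: /p/ and /k/ form a stop–stop cluster, so [i] is inserted between them. /d/ and /t/ form a stop–stop cluster, so [i] is inserted between them. → [vipikeboruuditoa].
/itejofukpikudtovr/: /k/ and /p/ form a stop–stop cluster, so [i] is inserted between them. /d/ and /t/ form a stop–stop cluster, so [i] is inserted between them. → [itejofukipikuditovr].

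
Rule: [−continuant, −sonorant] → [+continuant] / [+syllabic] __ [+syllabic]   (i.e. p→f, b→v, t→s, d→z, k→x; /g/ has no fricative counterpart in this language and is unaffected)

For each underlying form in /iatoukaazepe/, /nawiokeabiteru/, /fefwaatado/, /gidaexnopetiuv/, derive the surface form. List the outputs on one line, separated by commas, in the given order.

iasouxaazefe, nawioxeaviseru, fefwaasazo, gizaexnofesiuv

/iatoukaazepe/: /t/ is a stop between vowels /a/ and /o/, so it spirantizes to the fricative [s]. /k/ is a stop between vowels /u/ and /a/, so it spirantizes to the fricative [x]. /p/ is a stop between vowels /e/ and /e/, so it spirantizes to the fricative [f]. → [iasouxaazefe].
/nawiokeabiteru/: /k/ is a stop between vowels /o/ and /e/, so it spirantizes to the fricative [x]. /b/ is a stop between vowels /a/ and /i/, so it spirantizes to the fricative [v]. /t/ is a stop between vowels /i/ and /e/, so it spirantizes to the fricative [s]. → [nawioxeaviseru].
/fefwaatado/: /t/ is a stop between vowels /a/ and /a/, so it spirantizes to the fricative [s]. /d/ is a stop between vowels /a/ and /o/, so it spirantizes to the fricative [z]. → [fefwaasazo].
/gidaexnopetiuv/: /d/ is a stop between vowels /i/ and /a/, so it spirantizes to the fricative [z]. /p/ is a stop between vowels /o/ and /e/, so it spirantizes to the fricative [f]. /t/ is a stop between vowels /e/ and /i/, so it spirantizes to the fricative [s]. → [gizaexnofesiuv].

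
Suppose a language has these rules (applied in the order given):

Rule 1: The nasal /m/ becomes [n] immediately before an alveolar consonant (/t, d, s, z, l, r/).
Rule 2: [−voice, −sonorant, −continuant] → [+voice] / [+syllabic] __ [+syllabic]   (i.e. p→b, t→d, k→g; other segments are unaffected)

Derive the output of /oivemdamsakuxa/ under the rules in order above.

Rule 1 (nasal place assimilation): /m/ precedes the alveolar consonant /d/, so it assimilates in place to [n]. /m/ precedes the alveolar consonant /s/, so it assimilates in place to [n]. /oivemdamsakuxa/ → oivendansakuxa.
Rule 2 (intervocalic voicing): /k/ is a voiceless stop between vowels /a/ and /u/, so it voices to [g]. /oivendansakuxa/ → oivendansaguxa.

oivendansaguxa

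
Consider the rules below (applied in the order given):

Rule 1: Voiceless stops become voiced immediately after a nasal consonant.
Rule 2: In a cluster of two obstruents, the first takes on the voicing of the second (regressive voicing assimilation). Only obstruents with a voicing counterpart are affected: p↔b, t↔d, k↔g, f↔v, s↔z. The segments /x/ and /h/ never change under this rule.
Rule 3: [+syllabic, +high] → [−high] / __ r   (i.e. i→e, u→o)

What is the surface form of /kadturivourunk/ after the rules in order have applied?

Rule 1 (post-nasal voicing): /k/ is a voiceless stop immediately after the nasal /n/, so it voices to [g]. /kadturivourunk/ → kadturivourung.
Rule 2 (regressive voicing assimilation): /d/ precedes the voiceless obstruent /t/, so it devoices to [t] by assimilation. /kadturivourung/ → katturivourung.
Rule 3 (pre-rhotic lowering): /u/ is a high vowel immediately before /r/, so it lowers to [o]. /u/ is a high vowel immediately before /r/, so it lowers to [o]. /katturivourung/ → kattorivoorung.

kattorivoorung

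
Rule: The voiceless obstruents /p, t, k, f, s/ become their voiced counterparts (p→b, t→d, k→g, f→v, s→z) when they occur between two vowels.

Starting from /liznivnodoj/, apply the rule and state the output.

liznivnodoj

No segment of /liznivnodoj/ meets the structural description of the rule, so the form surfaces unchanged.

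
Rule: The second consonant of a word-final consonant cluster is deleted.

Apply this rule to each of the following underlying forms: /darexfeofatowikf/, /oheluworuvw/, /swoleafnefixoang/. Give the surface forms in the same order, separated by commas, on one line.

/darexfeofatowikf/: /f/ is the second consonant of a word-final cluster /kf/, so it deletes. → [darexfeofatowik].
/oheluworuvw/: /w/ is the second consonant of a word-final cluster /vw/, so it deletes. → [oheluworuv].
/swoleafnefixoang/: /g/ is the second consonant of a word-final cluster /ng/, so it deletes. → [swoleafnefixoan].

darexfeofatowik, oheluworuv, swoleafnefixoan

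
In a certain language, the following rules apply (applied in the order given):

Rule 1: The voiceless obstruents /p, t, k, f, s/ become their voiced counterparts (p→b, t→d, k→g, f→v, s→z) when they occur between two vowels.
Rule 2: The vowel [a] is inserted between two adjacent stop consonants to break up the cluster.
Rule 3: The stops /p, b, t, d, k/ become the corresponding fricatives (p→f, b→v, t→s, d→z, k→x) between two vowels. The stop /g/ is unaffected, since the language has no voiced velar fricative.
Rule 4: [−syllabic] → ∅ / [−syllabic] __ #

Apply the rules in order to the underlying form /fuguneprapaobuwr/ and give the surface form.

Rule 1 (intervocalic voicing): /p/ is a voiceless obstruent between vowels /a/ and /a/, so it voices to [b]. /fuguneprapaobuwr/ → fuguneprabaobuwr.
Rule 2 (stop-cluster a-epenthesis): no segment meets the environment; /fuguneprabaobuwr/ is unchanged.
Rule 3 (intervocalic spirantization): /b/ is a stop between vowels /a/ and /a/, so it spirantizes to the fricative [v]. /b/ is a stop between vowels /o/ and /u/, so it spirantizes to the fricative [v]. /fuguneprabaobuwr/ → fugunepravaovuwr.
Rule 4 (final cluster simplification): /r/ is the second consonant of a word-final cluster /wr/, so it deletes. /fugunepravaovuwr/ → fugunepravaovuw.

fugunepravaovuw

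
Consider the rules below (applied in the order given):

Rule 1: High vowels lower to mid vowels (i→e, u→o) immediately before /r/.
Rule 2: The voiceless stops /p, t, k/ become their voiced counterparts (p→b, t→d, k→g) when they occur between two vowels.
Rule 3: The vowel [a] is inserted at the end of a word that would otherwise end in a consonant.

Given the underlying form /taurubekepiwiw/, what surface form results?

Rule 1 (pre-rhotic lowering): /u/ is a high vowel immediately before /r/, so it lowers to [o]. /taurubekepiwiw/ → taorubekepiwiw.
Rule 2 (intervocalic voicing): /k/ is a voiceless stop between vowels /e/ and /e/, so it voices to [g]. /p/ is a voiceless stop between vowels /e/ and /i/, so it voices to [b]. /taorubekepiwiw/ → taorubegebiwiw.
Rule 3 (final a-epenthesis): the form ends in the consonant /w/, so [a] is inserted word-finally. /taorubegebiwiw/ → taorubegebiwiwa.

taorubegebiwiwa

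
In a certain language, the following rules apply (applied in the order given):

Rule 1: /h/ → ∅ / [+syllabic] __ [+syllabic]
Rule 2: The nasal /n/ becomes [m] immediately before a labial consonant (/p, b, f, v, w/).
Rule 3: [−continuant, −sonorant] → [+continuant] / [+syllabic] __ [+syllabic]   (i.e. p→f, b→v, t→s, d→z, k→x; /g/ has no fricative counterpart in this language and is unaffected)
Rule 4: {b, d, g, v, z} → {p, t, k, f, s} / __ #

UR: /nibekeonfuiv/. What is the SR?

nivexeomfuif

Rule 1 (intervocalic h-deletion): no segment meets the environment; /nibekeonfuiv/ is unchanged.
Rule 2 (nasal place assimilation): /n/ precedes the labial consonant /f/, so it assimilates in place to [m]. /nibekeonfuiv/ → nibekeomfuiv.
Rule 3 (intervocalic spirantization): /b/ is a stop between vowels /i/ and /e/, so it spirantizes to the fricative [v]. /k/ is a stop between vowels /e/ and /e/, so it spirantizes to the fricative [x]. /nibekeomfuiv/ → nivexeomfuiv.
Rule 4 (final devoicing): /v/ is a voiced obstruent in word-final position, so it devoices to [f]. /nivexeomfuiv/ → nivexeomfuif.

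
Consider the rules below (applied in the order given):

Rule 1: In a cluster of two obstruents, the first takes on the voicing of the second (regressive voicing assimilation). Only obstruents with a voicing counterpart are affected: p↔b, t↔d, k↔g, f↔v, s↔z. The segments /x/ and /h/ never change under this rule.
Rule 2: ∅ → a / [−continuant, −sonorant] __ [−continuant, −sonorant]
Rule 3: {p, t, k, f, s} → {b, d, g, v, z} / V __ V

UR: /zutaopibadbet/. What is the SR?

Rule 1 (regressive voicing assimilation): no segment meets the environment; /zutaopibadbet/ is unchanged.
Rule 2 (stop-cluster a-epenthesis): /d/ and /b/ form a stop–stop cluster, so [a] is inserted between them. /zutaopibadbet/ → zutaopibadabet.
Rule 3 (intervocalic voicing): /t/ is a voiceless obstruent between vowels /u/ and /a/, so it voices to [d]. /p/ is a voiceless obstruent between vowels /o/ and /i/, so it voices to [b]. /zutaopibadabet/ → zudaobibadabet.

zudaobibadabet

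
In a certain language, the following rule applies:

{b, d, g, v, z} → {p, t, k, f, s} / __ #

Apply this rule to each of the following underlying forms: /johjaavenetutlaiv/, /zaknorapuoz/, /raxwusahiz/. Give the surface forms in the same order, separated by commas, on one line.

johjaavenetutlaif, zaknorapuos, raxwusahis

/johjaavenetutlaiv/: /v/ is a voiced obstruent in word-final position, so it devoices to [f]. → [johjaavenetutlaif].
/zaknorapuoz/: /z/ is a voiced obstruent in word-final position, so it devoices to [s]. → [zaknorapuos].
/raxwusahiz/: /z/ is a voiced obstruent in word-final position, so it devoices to [s]. → [raxwusahis].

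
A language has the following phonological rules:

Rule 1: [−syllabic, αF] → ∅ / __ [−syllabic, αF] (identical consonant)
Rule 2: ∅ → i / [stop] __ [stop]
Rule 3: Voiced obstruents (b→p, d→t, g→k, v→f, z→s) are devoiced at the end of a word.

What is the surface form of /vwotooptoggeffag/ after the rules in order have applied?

Rule 1 (degemination): /gg/ is a geminate; the first /g/ deletes. /ff/ is a geminate; the first /f/ deletes. /vwotooptoggeffag/ → vwotooptogefag.
Rule 2 (stop-cluster i-epenthesis): /p/ and /t/ form a stop–stop cluster, so [i] is inserted between them. /vwotooptogefag/ → vwotoopitogefag.
Rule 3 (final devoicing): /g/ is a voiced obstruent in word-final position, so it devoices to [k]. /vwotoopitogefag/ → vwotoopitogefak.

vwotoopitogefak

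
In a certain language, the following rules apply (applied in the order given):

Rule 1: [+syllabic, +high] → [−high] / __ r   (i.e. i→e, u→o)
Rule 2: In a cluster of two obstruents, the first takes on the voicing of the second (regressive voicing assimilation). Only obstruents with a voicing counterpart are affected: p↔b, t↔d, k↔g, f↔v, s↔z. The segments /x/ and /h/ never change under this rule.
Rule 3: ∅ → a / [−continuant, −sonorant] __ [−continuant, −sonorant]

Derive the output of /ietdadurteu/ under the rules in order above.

iedadadorteu

Rule 1 (pre-rhotic lowering): /u/ is a high vowel immediately before /r/, so it lowers to [o]. /ietdadurteu/ → ietdadorteu.
Rule 2 (regressive voicing assimilation): /t/ precedes the voiced obstruent /d/, so it voices to [d] by assimilation. /ietdadorteu/ → ieddadorteu.
Rule 3 (stop-cluster a-epenthesis): /d/ and /d/ form a stop–stop cluster, so [a] is inserted between them. /ieddadorteu/ → iedadadorteu.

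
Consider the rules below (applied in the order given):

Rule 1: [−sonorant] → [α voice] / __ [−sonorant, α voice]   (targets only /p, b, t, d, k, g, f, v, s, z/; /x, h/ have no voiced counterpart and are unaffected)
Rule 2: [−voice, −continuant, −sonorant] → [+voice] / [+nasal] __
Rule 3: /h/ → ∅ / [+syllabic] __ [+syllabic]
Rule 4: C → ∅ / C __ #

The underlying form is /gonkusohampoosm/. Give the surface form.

gongusoamboos

Rule 1 (regressive voicing assimilation): no segment meets the environment; /gonkusohampoosm/ is unchanged.
Rule 2 (post-nasal voicing): /k/ is a voiceless stop immediately after the nasal /n/, so it voices to [g]. /p/ is a voiceless stop immediately after the nasal /m/, so it voices to [b]. /gonkusohampoosm/ → gongusohamboosm.
Rule 3 (intervocalic h-deletion): /h/ occurs between vowels /o/ and /a/, so it deletes. /gongusohamboosm/ → gongusoamboosm.
Rule 4 (final cluster simplification): /m/ is the second consonant of a word-final cluster /sm/, so it deletes. /gongusoamboosm/ → gongusoamboos.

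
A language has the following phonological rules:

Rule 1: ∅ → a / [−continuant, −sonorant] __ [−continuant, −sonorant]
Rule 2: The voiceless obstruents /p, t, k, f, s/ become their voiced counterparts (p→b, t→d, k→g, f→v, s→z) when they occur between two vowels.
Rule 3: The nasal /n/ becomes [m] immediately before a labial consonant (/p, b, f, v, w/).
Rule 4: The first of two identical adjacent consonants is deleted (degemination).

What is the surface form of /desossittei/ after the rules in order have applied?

dezosidadei

Rule 1 (stop-cluster a-epenthesis): /t/ and /t/ form a stop–stop cluster, so [a] is inserted between them. /desossittei/ → desossitatei.
Rule 2 (intervocalic voicing): /s/ is a voiceless obstruent between vowels /e/ and /o/, so it voices to [z]. /t/ is a voiceless obstruent between vowels /i/ and /a/, so it voices to [d]. /t/ is a voiceless obstruent between vowels /a/ and /e/, so it voices to [d]. /desossitatei/ → dezossidadei.
Rule 3 (nasal place assimilation): no segment meets the environment; /dezossidadei/ is unchanged.
Rule 4 (degemination): /ss/ is a geminate; the first /s/ deletes. /dezossidadei/ → dezosidadei.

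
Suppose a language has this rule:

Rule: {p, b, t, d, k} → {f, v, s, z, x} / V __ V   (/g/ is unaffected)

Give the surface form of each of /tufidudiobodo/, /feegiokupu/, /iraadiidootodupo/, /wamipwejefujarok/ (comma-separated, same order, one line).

/tufidudiobodo/: /d/ is a stop between vowels /i/ and /u/, so it spirantizes to the fricative [z]. /d/ is a stop between vowels /u/ and /i/, so it spirantizes to the fricative [z]. /b/ is a stop between vowels /o/ and /o/, so it spirantizes to the fricative [v]. /d/ is a stop between vowels /o/ and /o/, so it spirantizes to the fricative [z]. → [tufizuziovozo].
/feegiokupu/: /k/ is a stop between vowels /o/ and /u/, so it spirantizes to the fricative [x]. /p/ is a stop between vowels /u/ and /u/, so it spirantizes to the fricative [f]. → [feegioxufu].
/iraadiidootodupo/: /d/ is a stop between vowels /a/ and /i/, so it spirantizes to the fricative [z]. /d/ is a stop between vowels /i/ and /o/, so it spirantizes to the fricative [z]. /t/ is a stop between vowels /o/ and /o/, so it spirantizes to the fricative [s]. /d/ is a stop between vowels /o/ and /u/, so it spirantizes to the fricative [z]. /p/ is a stop between vowels /u/ and /o/, so it spirantizes to the fricative [f]. → [iraaziizoosozufo].
/wamipwejefujarok/: the rule's environment is not met; surfaces unchanged as [wamipwejefujarok].

tufizuziovozo, feegioxufu, iraaziizoosozufo, wamipwejefujarok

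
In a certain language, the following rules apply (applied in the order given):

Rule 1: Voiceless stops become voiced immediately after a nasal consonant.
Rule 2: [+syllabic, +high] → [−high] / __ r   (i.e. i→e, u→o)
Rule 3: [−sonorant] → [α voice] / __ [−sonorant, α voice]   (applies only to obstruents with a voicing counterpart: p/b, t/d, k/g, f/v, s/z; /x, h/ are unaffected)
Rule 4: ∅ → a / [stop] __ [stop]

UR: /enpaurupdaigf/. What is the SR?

Rule 1 (post-nasal voicing): /p/ is a voiceless stop immediately after the nasal /n/, so it voices to [b]. /enpaurupdaigf/ → enbaurupdaigf.
Rule 2 (pre-rhotic lowering): /u/ is a high vowel immediately before /r/, so it lowers to [o]. /enbaurupdaigf/ → enbaorupdaigf.
Rule 3 (regressive voicing assimilation): /p/ precedes the voiced obstruent /d/, so it voices to [b] by assimilation. /g/ precedes the voiceless obstruent /f/, so it devoices to [k] by assimilation. /enbaorupdaigf/ → enbaorubdaikf.
Rule 4 (stop-cluster a-epenthesis): /b/ and /d/ form a stop–stop cluster, so [a] is inserted between them. /enbaorubdaikf/ → enbaorubadaikf.

enbaorubadaikf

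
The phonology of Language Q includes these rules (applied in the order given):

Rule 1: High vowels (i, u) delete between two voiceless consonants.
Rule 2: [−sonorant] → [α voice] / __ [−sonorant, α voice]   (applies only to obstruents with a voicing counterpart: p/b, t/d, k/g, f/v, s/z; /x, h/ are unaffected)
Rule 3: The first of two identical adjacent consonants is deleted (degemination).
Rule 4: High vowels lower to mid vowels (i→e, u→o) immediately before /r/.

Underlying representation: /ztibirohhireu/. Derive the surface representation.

Rule 1 (high vowel syncope): no segment meets the environment; /ztibirohhireu/ is unchanged.
Rule 2 (regressive voicing assimilation): /z/ precedes the voiceless obstruent /t/, so it devoices to [s] by assimilation. /ztibirohhireu/ → stibirohhireu.
Rule 3 (degemination): /hh/ is a geminate; the first /h/ deletes. /stibirohhireu/ → stibirohireu.
Rule 4 (pre-rhotic lowering): /i/ is a high vowel immediately before /r/, so it lowers to [e]. /i/ is a high vowel immediately before /r/, so it lowers to [e]. /stibirohireu/ → stiberohereu.

stiberohereu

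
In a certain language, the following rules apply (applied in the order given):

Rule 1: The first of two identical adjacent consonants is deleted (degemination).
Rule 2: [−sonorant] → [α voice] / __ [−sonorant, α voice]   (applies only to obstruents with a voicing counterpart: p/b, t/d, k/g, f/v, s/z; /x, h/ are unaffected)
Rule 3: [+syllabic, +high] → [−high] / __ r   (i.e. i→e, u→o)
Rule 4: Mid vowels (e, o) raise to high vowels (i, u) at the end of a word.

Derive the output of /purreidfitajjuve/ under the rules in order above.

poreitfitajuvi

Rule 1 (degemination): /rr/ is a geminate; the first /r/ deletes. /jj/ is a geminate; the first /j/ deletes. /purreidfitajjuve/ → pureidfitajuve.
Rule 2 (regressive voicing assimilation): /d/ precedes the voiceless obstruent /f/, so it devoices to [t] by assimilation. /pureidfitajuve/ → pureitfitajuve.
Rule 3 (pre-rhotic lowering): /u/ is a high vowel immediately before /r/, so it lowers to [o]. /pureitfitajuve/ → poreitfitajuve.
Rule 4 (final vowel raising): /e/ is a mid vowel in word-final position, so it raises to [i]. /poreitfitajuve/ → poreitfitajuvi.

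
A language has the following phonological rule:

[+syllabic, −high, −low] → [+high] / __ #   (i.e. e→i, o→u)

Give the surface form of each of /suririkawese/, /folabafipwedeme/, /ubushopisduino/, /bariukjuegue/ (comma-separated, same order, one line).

suririkawesi, folabafipwedemi, ubushopisduinu, bariukjuegui

/suririkawese/: /e/ is a mid vowel in word-final position, so it raises to [i]. → [suririkawesi].
/folabafipwedeme/: /e/ is a mid vowel in word-final position, so it raises to [i]. → [folabafipwedemi].
/ubushopisduino/: /o/ is a mid vowel in word-final position, so it raises to [u]. → [ubushopisduinu].
/bariukjuegue/: /e/ is a mid vowel in word-final position, so it raises to [i]. → [bariukjuegui].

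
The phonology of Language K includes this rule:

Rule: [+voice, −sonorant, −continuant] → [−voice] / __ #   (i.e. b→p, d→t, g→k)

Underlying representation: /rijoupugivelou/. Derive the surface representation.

No segment of /rijoupugivelou/ meets the structural description of the rule, so the form surfaces unchanged.

rijoupugivelou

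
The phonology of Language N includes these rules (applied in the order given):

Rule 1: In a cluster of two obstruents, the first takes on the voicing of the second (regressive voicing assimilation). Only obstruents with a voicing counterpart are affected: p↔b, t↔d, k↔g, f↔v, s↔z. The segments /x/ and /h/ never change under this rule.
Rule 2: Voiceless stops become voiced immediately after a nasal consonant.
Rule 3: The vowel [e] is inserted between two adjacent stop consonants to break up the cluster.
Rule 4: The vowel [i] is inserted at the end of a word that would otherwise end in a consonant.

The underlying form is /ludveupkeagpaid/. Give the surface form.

Rule 1 (regressive voicing assimilation): /g/ precedes the voiceless obstruent /p/, so it devoices to [k] by assimilation. /ludveupkeagpaid/ → ludveupkeakpaid.
Rule 2 (post-nasal voicing): no segment meets the environment; /ludveupkeakpaid/ is unchanged.
Rule 3 (stop-cluster e-epenthesis): /p/ and /k/ form a stop–stop cluster, so [e] is inserted between them. /k/ and /p/ form a stop–stop cluster, so [e] is inserted between them. /ludveupkeakpaid/ → ludveupekeakepaid.
Rule 4 (final i-epenthesis): the form ends in the consonant /d/, so [i] is inserted word-finally. /ludveupekeakepaid/ → ludveupekeakepaidi.

ludveupekeakepaidi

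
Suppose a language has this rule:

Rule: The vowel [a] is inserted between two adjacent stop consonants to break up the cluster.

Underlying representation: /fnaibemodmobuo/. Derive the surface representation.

fnaibemodmobuo

No segment of /fnaibemodmobuo/ meets the structural description of the rule, so the form surfaces unchanged.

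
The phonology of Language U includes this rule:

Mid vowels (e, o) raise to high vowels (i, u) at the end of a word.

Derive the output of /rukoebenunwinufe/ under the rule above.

Scanning /rukoebenunwinufe/: /o/ at position 4 is not in the conditioning environment; /e/ at position 5 is not in the conditioning environment; /e/ at position 7 is not in the conditioning environment; /e/ is a mid vowel in word-final position, so it raises to [i].
Result: [rukoebenunwinufi].

rukoebenunwinufi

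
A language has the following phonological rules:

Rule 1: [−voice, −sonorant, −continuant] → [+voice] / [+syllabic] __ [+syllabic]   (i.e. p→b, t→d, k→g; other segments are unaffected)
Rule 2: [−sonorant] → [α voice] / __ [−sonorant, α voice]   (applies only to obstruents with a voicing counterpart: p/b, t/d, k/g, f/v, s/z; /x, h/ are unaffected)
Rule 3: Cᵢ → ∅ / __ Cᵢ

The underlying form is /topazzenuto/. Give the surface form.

Rule 1 (intervocalic voicing): /p/ is a voiceless stop between vowels /o/ and /a/, so it voices to [b]. /t/ is a voiceless stop between vowels /u/ and /o/, so it voices to [d]. /topazzenuto/ → tobazzenudo.
Rule 2 (regressive voicing assimilation): no segment meets the environment; /tobazzenudo/ is unchanged.
Rule 3 (degemination): /zz/ is a geminate; the first /z/ deletes. /tobazzenudo/ → tobazenudo.

tobazenudo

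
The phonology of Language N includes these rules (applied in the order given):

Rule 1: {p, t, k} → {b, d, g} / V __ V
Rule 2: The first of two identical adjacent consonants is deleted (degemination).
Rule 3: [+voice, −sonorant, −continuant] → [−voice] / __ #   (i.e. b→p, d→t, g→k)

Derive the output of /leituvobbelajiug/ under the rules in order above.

leiduvobelajiuk

Rule 1 (intervocalic voicing): /t/ is a voiceless stop between vowels /i/ and /u/, so it voices to [d]. /leituvobbelajiug/ → leiduvobbelajiug.
Rule 2 (degemination): /bb/ is a geminate; the first /b/ deletes. /leiduvobbelajiug/ → leiduvobelajiug.
Rule 3 (final devoicing): /g/ is a voiced stop in word-final position, so it devoices to [k]. /leiduvobelajiug/ → leiduvobelajiuk.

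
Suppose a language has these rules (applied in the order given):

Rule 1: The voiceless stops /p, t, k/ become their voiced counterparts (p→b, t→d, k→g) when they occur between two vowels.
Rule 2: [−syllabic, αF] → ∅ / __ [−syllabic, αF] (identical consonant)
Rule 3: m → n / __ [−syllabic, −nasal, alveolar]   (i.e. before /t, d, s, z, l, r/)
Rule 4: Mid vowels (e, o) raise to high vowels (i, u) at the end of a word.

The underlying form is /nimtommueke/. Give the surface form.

Rule 1 (intervocalic voicing): /k/ is a voiceless stop between vowels /e/ and /e/, so it voices to [g]. /nimtommueke/ → nimtommuege.
Rule 2 (degemination): /mm/ is a geminate; the first /m/ deletes. /nimtommuege/ → nimtomuege.
Rule 3 (nasal place assimilation): /m/ precedes the alveolar consonant /t/, so it assimilates in place to [n]. /nimtomuege/ → nintomuege.
Rule 4 (final vowel raising): /e/ is a mid vowel in word-final position, so it raises to [i]. /nintomuege/ → nintomuegi.

nintomuegi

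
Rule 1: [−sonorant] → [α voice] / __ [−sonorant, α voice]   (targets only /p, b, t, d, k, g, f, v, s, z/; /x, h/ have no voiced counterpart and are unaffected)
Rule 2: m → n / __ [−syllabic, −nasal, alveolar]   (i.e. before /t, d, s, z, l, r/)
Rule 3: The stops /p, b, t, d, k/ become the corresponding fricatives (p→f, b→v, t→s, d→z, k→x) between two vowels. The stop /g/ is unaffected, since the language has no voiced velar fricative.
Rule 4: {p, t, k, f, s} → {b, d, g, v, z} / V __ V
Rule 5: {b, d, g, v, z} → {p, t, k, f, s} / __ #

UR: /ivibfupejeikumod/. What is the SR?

Rule 1 (regressive voicing assimilation): /b/ precedes the voiceless obstruent /f/, so it devoices to [p] by assimilation. /ivibfupejeikumod/ → ivipfupejeikumod.
Rule 2 (nasal place assimilation): no segment meets the environment; /ivipfupejeikumod/ is unchanged.
Rule 3 (intervocalic spirantization): /p/ is a stop between vowels /u/ and /e/, so it spirantizes to the fricative [f]. /k/ is a stop between vowels /i/ and /u/, so it spirantizes to the fricative [x]. /ivipfupejeikumod/ → ivipfufejeixumod.
Rule 4 (intervocalic voicing): /f/ is a voiceless obstruent between vowels /u/ and /e/, so it voices to [v]. /ivipfufejeixumod/ → ivipfuvejeixumod.
Rule 5 (final devoicing): /d/ is a voiced obstruent in word-final position, so it devoices to [t]. /ivipfuvejeixumod/ → ivipfuvejeixumot.

ivipfuvejeixumot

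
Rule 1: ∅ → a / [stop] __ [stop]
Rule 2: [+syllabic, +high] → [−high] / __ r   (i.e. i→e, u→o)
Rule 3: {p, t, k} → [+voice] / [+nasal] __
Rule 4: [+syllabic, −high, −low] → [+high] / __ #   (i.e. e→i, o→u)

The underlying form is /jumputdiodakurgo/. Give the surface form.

jumbutadiodakorgu

Rule 1 (stop-cluster a-epenthesis): /t/ and /d/ form a stop–stop cluster, so [a] is inserted between them. /jumputdiodakurgo/ → jumputadiodakurgo.
Rule 2 (pre-rhotic lowering): /u/ is a high vowel immediately before /r/, so it lowers to [o]. /jumputadiodakurgo/ → jumputadiodakorgo.
Rule 3 (post-nasal voicing): /p/ is a voiceless stop immediately after the nasal /m/, so it voices to [b]. /jumputadiodakorgo/ → jumbutadiodakorgo.
Rule 4 (final vowel raising): /o/ is a mid vowel in word-final position, so it raises to [u]. /jumbutadiodakorgo/ → jumbutadiodakorgu.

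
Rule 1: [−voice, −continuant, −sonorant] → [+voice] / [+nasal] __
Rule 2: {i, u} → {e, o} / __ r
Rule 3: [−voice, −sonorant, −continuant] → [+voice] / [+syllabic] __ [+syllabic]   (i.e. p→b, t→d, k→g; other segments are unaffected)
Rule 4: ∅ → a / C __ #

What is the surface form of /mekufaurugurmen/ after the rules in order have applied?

megufaorugormena

Rule 1 (post-nasal voicing): no segment meets the environment; /mekufaurugurmen/ is unchanged.
Rule 2 (pre-rhotic lowering): /u/ is a high vowel immediately before /r/, so it lowers to [o]. /u/ is a high vowel immediately before /r/, so it lowers to [o]. /mekufaurugurmen/ → mekufaorugormen.
Rule 3 (intervocalic voicing): /k/ is a voiceless stop between vowels /e/ and /u/, so it voices to [g]. /mekufaorugormen/ → megufaorugormen.
Rule 4 (final a-epenthesis): the form ends in the consonant /n/, so [a] is inserted word-finally. /megufaorugormen/ → megufaorugormena.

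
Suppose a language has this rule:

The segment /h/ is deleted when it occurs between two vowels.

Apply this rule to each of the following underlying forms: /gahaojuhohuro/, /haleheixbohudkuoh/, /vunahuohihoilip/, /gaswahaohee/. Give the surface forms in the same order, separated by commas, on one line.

/gahaojuhohuro/: /h/ occurs between vowels /a/ and /a/, so it deletes. /h/ occurs between vowels /u/ and /o/, so it deletes. /h/ occurs between vowels /o/ and /u/, so it deletes. → [gaaojuouro].
/haleheixbohudkuoh/: /h/ occurs between vowels /e/ and /e/, so it deletes. /h/ occurs between vowels /o/ and /u/, so it deletes. → [haleeixboudkuoh].
/vunahuohihoilip/: /h/ occurs between vowels /a/ and /u/, so it deletes. /h/ occurs between vowels /o/ and /i/, so it deletes. /h/ occurs between vowels /i/ and /o/, so it deletes. → [vunauoioilip].
/gaswahaohee/: /h/ occurs between vowels /a/ and /a/, so it deletes. /h/ occurs between vowels /o/ and /e/, so it deletes. → [gaswaaoee].

gaaojuouro, haleeixboudkuoh, vunauoioilip, gaswaaoee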